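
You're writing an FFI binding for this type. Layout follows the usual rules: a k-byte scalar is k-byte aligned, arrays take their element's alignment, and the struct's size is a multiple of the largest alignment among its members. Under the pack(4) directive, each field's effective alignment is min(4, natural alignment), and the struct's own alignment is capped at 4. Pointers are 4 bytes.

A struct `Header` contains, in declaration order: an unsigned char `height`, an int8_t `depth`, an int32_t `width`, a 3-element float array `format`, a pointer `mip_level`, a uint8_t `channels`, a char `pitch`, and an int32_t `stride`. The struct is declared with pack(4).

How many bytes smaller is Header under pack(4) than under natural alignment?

natural layout:
  height at 0 (size 1, align 1) → ends 1
  depth at 1 (size 1, align 1) → ends 2
  pad 2 to align 4 for width
  width at 4 (size 4, align 4) → ends 8
  format at 8 (size 12, align 4) → ends 20
  mip_level at 20 (size 4, align 4) → ends 24
  channels at 24 (size 1, align 1) → ends 25
  pitch at 25 (size 1, align 1) → ends 26
  pad 2 to align 4 for stride
  stride at 28 (size 4, align 4) → ends 32
  total 32 bytes, alignment 4
packed(4) layout:
  height at 0 (size 1, align 1) → ends 1
  depth at 1 (size 1, align 1) → ends 2
  pad 2 to align 4 for width
  width at 4 (size 4, align 4) → ends 8
  format at 8 (size 12, align 4) → ends 20
  mip_level at 20 (size 4, align 4) → ends 24
  channels at 24 (size 1, align 1) → ends 25
  pitch at 25 (size 1, align 1) → ends 26
  pad 2 to align 4 for stride
  stride at 28 (size 4, align 4) → ends 32
  total 32 bytes, alignment 4
32 − 32 = 0

0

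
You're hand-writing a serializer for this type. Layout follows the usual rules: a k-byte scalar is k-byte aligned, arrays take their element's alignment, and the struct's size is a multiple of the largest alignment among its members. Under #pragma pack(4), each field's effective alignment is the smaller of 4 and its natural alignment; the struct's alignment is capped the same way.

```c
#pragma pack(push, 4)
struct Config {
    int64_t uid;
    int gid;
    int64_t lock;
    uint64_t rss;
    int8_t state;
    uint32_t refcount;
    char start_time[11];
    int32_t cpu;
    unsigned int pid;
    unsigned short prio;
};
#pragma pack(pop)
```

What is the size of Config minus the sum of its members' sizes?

6

uid at 0 (size 8, align 4) → ends 8
gid at 8 (size 4, align 4) → ends 12
lock at 12 (size 8, align 4) → ends 20
rss at 20 (size 8, align 4) → ends 28
state at 28 (size 1, align 1) → ends 29
pad 3 to align 4 for refcount
refcount at 32 (size 4, align 4) → ends 36
start_time at 36 (size 11, align 1) → ends 47
pad 1 to align 4 for cpu
cpu at 48 (size 4, align 4) → ends 52
pid at 52 (size 4, align 4) → ends 56
prio at 56 (size 2, align 2) → ends 58
tail pad 2 to reach multiple of 4
total 60 bytes, alignment 4
data bytes 54, size 60 → padding 6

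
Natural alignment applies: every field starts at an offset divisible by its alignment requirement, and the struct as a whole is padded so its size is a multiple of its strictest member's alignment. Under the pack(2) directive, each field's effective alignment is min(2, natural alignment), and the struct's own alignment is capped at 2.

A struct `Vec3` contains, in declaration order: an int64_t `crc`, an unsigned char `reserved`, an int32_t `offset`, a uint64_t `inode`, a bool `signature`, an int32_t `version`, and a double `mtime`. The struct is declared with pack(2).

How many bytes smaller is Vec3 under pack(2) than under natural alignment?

natural layout:
  0..8  crc  (8B, 8-aligned)
  8..9  reserved  (1B, 1-aligned)
  9..12  -- padding (3B)
  12..16  offset  (4B, 4-aligned)
  16..24  inode  (8B, 8-aligned)
  24..25  signature  (1B, 1-aligned)
  25..28  -- padding (3B)
  28..32  version  (4B, 4-aligned)
  32..40  mtime  (8B, 8-aligned)
  sizeof = 40, alignof = 8
packed(2) layout:
  0..8  crc  (8B, 2-aligned)
  8..9  reserved  (1B, 1-aligned)
  9..10  -- padding (1B)
  10..14  offset  (4B, 2-aligned)
  14..22  inode  (8B, 2-aligned)
  22..23  signature  (1B, 1-aligned)
  23..24  -- padding (1B)
  24..28  version  (4B, 2-aligned)
  28..36  mtime  (8B, 2-aligned)
  sizeof = 36, alignof = 2
40 − 36 = 4

4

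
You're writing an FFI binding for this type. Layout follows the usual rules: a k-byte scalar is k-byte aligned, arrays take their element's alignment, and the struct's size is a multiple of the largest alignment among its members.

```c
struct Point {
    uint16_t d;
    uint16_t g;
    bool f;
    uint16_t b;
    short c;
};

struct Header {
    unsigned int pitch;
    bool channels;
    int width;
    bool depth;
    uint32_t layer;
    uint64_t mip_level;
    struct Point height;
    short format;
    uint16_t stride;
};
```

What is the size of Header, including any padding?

Point: @0: d [2B, align 2] → 2; @2: g [2B, align 2] → 4; @4: f [1B, align 1] → 5; +1 pad (align 2); @6: b [2B, align 2] → 8; @8: c [2B, align 2] → 10; size 10, align 2
@0: pitch [4B, align 4] → 4
@4: channels [1B, align 1] → 5
+3 pad (align 4)
@8: width [4B, align 4] → 12
@12: depth [1B, align 1] → 13
+3 pad (align 4)
@16: layer [4B, align 4] → 20
+4 pad (align 8)
@24: mip_level [8B, align 8] → 32
@32: height [10B, align 2] → 42
@42: format [2B, align 2] → 44
@44: stride [2B, align 2] → 46
+2 tail pad (align 8)
size 48, align 8

48 bytes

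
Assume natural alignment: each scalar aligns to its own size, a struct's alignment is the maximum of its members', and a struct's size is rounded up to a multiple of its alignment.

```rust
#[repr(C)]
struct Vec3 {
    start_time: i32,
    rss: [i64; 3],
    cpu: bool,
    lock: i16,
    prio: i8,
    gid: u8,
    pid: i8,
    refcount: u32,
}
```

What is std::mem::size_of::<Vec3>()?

@0: start_time [4B, align 4] → 4
+4 pad (align 8)
@8: rss [24B, align 8] → 32
@32: cpu [1B, align 1] → 33
+1 pad (align 2)
@34: lock [2B, align 2] → 36
@36: prio [1B, align 1] → 37
@37: gid [1B, align 1] → 38
@38: pid [1B, align 1] → 39
+1 pad (align 4)
@40: refcount [4B, align 4] → 44
+4 tail pad (align 8)
size 48, align 8

48 bytes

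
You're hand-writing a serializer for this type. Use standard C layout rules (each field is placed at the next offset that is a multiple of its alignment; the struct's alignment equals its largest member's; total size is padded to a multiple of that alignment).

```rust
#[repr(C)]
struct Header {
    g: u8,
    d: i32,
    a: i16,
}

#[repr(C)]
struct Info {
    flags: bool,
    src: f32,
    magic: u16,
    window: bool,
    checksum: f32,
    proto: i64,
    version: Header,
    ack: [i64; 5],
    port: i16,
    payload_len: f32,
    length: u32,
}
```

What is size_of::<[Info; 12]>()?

1152

Header: g at 0 (size 1, align 1) → ends 1; pad 3 to align 4 for d; d at 4 (size 4, align 4) → ends 8; a at 8 (size 2, align 2) → ends 10; tail pad 2 to reach multiple of 4; total 12 bytes, alignment 4
flags at 0 (size 1, align 1) → ends 1
pad 3 to align 4 for src
src at 4 (size 4, align 4) → ends 8
magic at 8 (size 2, align 2) → ends 10
window at 10 (size 1, align 1) → ends 11
pad 1 to align 4 for checksum
checksum at 12 (size 4, align 4) → ends 16
proto at 16 (size 8, align 8) → ends 24
version at 24 (size 12, align 4) → ends 36
pad 4 to align 8 for ack
ack at 40 (size 40, align 8) → ends 80
port at 80 (size 2, align 2) → ends 82
pad 2 to align 4 for payload_len
payload_len at 84 (size 4, align 4) → ends 88
length at 88 (size 4, align 4) → ends 92
tail pad 4 to reach multiple of 8
total 96 bytes, alignment 8
array of 12: 12 × 96 = 1152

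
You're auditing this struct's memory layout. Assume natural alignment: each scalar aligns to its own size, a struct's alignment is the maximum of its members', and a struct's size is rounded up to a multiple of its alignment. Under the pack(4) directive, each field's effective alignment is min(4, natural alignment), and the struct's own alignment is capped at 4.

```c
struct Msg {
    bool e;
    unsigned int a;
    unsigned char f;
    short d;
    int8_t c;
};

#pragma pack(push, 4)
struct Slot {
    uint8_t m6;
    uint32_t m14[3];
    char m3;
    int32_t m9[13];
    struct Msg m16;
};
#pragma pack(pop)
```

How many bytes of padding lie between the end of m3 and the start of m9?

3

Msg: @0: e [1B, align 1] → 1; +3 pad (align 4); @4: a [4B, align 4] → 8; @8: f [1B, align 1] → 9; +1 pad (align 2); @10: d [2B, align 2] → 12; @12: c [1B, align 1] → 13; +3 tail pad (align 4); size 16, align 4
@0: m6 [1B, align 1] → 1
+3 pad (align 4)
@4: m14 [12B, align 4] → 16
@16: m3 [1B, align 1] → 17
+3 pad (align 4)
@20: m9 [52B, align 4] → 72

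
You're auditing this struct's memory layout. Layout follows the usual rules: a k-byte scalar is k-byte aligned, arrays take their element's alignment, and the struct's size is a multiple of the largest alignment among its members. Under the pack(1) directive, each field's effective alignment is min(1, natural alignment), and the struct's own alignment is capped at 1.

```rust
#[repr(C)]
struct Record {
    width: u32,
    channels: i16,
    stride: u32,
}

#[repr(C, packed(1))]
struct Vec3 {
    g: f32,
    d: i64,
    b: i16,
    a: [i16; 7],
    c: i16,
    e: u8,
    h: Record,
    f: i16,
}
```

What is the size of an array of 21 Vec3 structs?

Record: @0: width [4B, align 4] → 4; @4: channels [2B, align 2] → 6; +2 pad (align 4); @8: stride [4B, align 4] → 12; size 12, align 4
@0: g [4B, align 1] → 4
@4: d [8B, align 1] → 12
@12: b [2B, align 1] → 14
@14: a [14B, align 1] → 28
@28: c [2B, align 1] → 30
@30: e [1B, align 1] → 31
@31: h [12B, align 1] → 43
@43: f [2B, align 1] → 45
size 45, align 1
array of 21: 21 × 45 = 945

945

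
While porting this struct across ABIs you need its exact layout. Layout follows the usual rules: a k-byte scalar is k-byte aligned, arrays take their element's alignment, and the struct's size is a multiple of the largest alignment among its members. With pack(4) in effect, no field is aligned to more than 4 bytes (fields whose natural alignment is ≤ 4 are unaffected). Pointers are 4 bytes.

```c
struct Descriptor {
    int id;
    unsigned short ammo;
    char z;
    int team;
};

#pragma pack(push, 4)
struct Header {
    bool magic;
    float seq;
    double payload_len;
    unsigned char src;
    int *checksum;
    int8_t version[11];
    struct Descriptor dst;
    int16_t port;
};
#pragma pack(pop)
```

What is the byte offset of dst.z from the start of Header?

42

Descriptor: 0..4  id  (4B, 4-aligned); 4..6  ammo  (2B, 2-aligned); 6..7  z  (1B, 1-aligned); 7..8  -- padding (1B); 8..12  team  (4B, 4-aligned); sizeof = 12, alignof = 4
0..1  magic  (1B, 1-aligned)
1..4  -- padding (3B)
4..8  seq  (4B, 4-aligned)
8..16  payload_len  (8B, 4-aligned)
16..17  src  (1B, 1-aligned)
17..20  -- padding (3B)
20..24  checksum  (4B, 4-aligned)
24..35  version  (11B, 1-aligned)
35..36  -- padding (1B)
36..48  dst  (12B, 4-aligned)
within Descriptor: z at 6
36 + 6 = 42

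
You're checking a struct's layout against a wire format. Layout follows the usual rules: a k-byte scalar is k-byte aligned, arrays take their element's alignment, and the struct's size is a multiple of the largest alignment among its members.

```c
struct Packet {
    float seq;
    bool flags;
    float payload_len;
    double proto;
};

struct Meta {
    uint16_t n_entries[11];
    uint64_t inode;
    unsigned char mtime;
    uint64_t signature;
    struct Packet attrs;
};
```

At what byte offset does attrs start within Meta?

Packet: 0..4  seq  (4B, 4-aligned); 4..5  flags  (1B, 1-aligned); 5..8  -- padding (3B); 8..12  payload_len  (4B, 4-aligned); 12..16  -- padding (4B); 16..24  proto  (8B, 8-aligned); sizeof = 24, alignof = 8
0..22  n_entries  (22B, 2-aligned)
22..24  -- padding (2B)
24..32  inode  (8B, 8-aligned)
32..33  mtime  (1B, 1-aligned)
33..40  -- padding (7B)
40..48  signature  (8B, 8-aligned)
48..72  attrs  (24B, 8-aligned)

48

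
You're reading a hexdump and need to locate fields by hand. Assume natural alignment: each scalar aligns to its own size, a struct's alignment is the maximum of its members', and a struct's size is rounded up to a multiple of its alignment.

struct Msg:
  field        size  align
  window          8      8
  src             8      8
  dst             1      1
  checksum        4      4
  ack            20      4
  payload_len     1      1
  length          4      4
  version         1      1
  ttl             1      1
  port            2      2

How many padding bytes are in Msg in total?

6

0..8  window  (8B, 8-aligned)
8..16  src  (8B, 8-aligned)
16..17  dst  (1B, 1-aligned)
17..20  -- padding (3B)
20..24  checksum  (4B, 4-aligned)
24..44  ack  (20B, 4-aligned)
44..45  payload_len  (1B, 1-aligned)
45..48  -- padding (3B)
48..52  length  (4B, 4-aligned)
52..53  version  (1B, 1-aligned)
53..54  ttl  (1B, 1-aligned)
54..56  port  (2B, 2-aligned)
sizeof = 56, alignof = 8
data bytes 50, size 56 → padding 6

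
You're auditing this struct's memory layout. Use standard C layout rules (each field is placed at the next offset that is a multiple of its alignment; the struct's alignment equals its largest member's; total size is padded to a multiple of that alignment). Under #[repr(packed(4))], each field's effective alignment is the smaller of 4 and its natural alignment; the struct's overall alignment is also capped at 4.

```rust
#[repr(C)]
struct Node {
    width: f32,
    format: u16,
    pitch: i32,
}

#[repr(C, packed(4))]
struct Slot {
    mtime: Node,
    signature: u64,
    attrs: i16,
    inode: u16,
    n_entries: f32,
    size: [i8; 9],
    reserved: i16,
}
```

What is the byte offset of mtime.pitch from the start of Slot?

Node: width at 0 (size 4, align 4) → ends 4; format at 4 (size 2, align 2) → ends 6; pad 2 to align 4 for pitch; pitch at 8 (size 4, align 4) → ends 12; total 12 bytes, alignment 4
mtime at 0 (size 12, align 4) → ends 12
within Node: pitch at 8
0 + 8 = 8

8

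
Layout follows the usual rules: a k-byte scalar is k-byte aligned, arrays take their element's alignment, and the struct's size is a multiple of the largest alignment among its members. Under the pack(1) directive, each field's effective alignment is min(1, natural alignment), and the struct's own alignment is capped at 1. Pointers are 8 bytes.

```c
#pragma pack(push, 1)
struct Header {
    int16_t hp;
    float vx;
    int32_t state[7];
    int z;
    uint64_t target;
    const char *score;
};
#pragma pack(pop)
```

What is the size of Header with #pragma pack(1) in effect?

54

@0: hp [2B, align 1] → 2
@2: vx [4B, align 1] → 6
@6: state [28B, align 1] → 34
@34: z [4B, align 1] → 38
@38: target [8B, align 1] → 46
@46: score [8B, align 1] → 54
size 54, align 1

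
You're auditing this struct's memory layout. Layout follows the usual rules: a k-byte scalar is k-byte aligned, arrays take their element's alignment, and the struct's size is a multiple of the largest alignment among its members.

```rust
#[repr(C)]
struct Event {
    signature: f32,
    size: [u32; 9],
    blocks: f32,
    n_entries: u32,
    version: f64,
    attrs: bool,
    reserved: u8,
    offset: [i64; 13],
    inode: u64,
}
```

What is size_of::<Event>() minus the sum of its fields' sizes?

6

0..4  signature  (4B, 4-aligned)
4..40  size  (36B, 4-aligned)
40..44  blocks  (4B, 4-aligned)
44..48  n_entries  (4B, 4-aligned)
48..56  version  (8B, 8-aligned)
56..57  attrs  (1B, 1-aligned)
57..58  reserved  (1B, 1-aligned)
58..64  -- padding (6B)
64..168  offset  (104B, 8-aligned)
168..176  inode  (8B, 8-aligned)
sizeof = 176, alignof = 8
data bytes 170, size 176 → padding 6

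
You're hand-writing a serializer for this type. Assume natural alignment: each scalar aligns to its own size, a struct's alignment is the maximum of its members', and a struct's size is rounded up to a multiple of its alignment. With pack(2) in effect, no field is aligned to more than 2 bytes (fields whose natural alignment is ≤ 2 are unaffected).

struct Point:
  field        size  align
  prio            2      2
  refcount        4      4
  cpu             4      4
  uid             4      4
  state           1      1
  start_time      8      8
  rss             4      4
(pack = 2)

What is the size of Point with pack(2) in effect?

28

0..2  prio  (2B, 2-aligned)
2..6  refcount  (4B, 2-aligned)
6..10  cpu  (4B, 2-aligned)
10..14  uid  (4B, 2-aligned)
14..15  state  (1B, 1-aligned)
15..16  -- padding (1B)
16..24  start_time  (8B, 2-aligned)
24..28  rss  (4B, 2-aligned)
sizeof = 28, alignof = 2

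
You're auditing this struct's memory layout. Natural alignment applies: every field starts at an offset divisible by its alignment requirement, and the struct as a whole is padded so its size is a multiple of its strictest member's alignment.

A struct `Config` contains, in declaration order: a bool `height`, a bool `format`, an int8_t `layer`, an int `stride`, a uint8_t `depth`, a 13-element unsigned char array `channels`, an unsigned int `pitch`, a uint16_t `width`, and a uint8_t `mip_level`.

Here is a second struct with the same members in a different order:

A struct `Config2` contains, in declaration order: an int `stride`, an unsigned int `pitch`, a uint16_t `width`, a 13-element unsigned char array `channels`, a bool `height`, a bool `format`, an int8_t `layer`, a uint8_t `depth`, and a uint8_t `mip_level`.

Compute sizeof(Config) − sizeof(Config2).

0..1  height  (1B, 1-aligned)
1..2  format  (1B, 1-aligned)
2..3  layer  (1B, 1-aligned)
3..4  -- padding (1B)
4..8  stride  (4B, 4-aligned)
8..9  depth  (1B, 1-aligned)
9..22  channels  (13B, 1-aligned)
22..24  -- padding (2B)
24..28  pitch  (4B, 4-aligned)
28..30  width  (2B, 2-aligned)
30..31  mip_level  (1B, 1-aligned)
31..32  -- tail padding (1B)
sizeof = 32, alignof = 4
— Config2 —
0..4  stride  (4B, 4-aligned)
4..8  pitch  (4B, 4-aligned)
8..10  width  (2B, 2-aligned)
10..23  channels  (13B, 1-aligned)
23..24  height  (1B, 1-aligned)
24..25  format  (1B, 1-aligned)
25..26  layer  (1B, 1-aligned)
26..27  depth  (1B, 1-aligned)
27..28  mip_level  (1B, 1-aligned)
sizeof = 28, alignof = 4
32 − 28 = 4

4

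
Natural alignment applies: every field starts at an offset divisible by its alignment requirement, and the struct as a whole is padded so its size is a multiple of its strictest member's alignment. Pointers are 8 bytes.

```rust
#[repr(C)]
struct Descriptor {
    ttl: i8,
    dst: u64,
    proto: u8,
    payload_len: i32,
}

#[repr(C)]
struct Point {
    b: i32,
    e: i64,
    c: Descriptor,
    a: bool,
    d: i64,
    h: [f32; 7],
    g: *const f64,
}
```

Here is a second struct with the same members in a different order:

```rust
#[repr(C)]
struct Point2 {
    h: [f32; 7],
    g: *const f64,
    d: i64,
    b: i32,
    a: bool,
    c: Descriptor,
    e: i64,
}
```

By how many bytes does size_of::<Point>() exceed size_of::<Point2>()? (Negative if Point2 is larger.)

Descriptor: 0..1  ttl  (1B, 1-aligned); 1..8  -- padding (7B); 8..16  dst  (8B, 8-aligned); 16..17  proto  (1B, 1-aligned); 17..20  -- padding (3B); 20..24  payload_len  (4B, 4-aligned); sizeof = 24, alignof = 8
0..4  b  (4B, 4-aligned)
4..8  -- padding (4B)
8..16  e  (8B, 8-aligned)
16..40  c  (24B, 8-aligned)
40..41  a  (1B, 1-aligned)
41..48  -- padding (7B)
48..56  d  (8B, 8-aligned)
56..84  h  (28B, 4-aligned)
84..88  -- padding (4B)
88..96  g  (8B, 8-aligned)
sizeof = 96, alignof = 8
— Point2 —
0..28  h  (28B, 4-aligned)
28..32  -- padding (4B)
32..40  g  (8B, 8-aligned)
40..48  d  (8B, 8-aligned)
48..52  b  (4B, 4-aligned)
52..53  a  (1B, 1-aligned)
53..56  -- padding (3B)
56..80  c  (24B, 8-aligned)
80..88  e  (8B, 8-aligned)
sizeof = 88, alignof = 8
96 − 88 = 8

8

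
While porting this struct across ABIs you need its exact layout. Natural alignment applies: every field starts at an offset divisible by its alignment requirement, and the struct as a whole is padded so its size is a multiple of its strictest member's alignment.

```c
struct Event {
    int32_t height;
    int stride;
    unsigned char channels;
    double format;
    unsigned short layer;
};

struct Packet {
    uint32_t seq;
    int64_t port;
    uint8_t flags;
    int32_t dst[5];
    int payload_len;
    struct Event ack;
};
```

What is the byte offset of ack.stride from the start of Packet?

52

Event: height at 0 (size 4, align 4) → ends 4; stride at 4 (size 4, align 4) → ends 8; channels at 8 (size 1, align 1) → ends 9; pad 7 to align 8 for format; format at 16 (size 8, align 8) → ends 24; layer at 24 (size 2, align 2) → ends 26; tail pad 6 to reach multiple of 8; total 32 bytes, alignment 8
seq at 0 (size 4, align 4) → ends 4
pad 4 to align 8 for port
port at 8 (size 8, align 8) → ends 16
flags at 16 (size 1, align 1) → ends 17
pad 3 to align 4 for dst
dst at 20 (size 20, align 4) → ends 40
payload_len at 40 (size 4, align 4) → ends 44
pad 4 to align 8 for ack
ack at 48 (size 32, align 8) → ends 80
within Event: stride at 4
48 + 4 = 52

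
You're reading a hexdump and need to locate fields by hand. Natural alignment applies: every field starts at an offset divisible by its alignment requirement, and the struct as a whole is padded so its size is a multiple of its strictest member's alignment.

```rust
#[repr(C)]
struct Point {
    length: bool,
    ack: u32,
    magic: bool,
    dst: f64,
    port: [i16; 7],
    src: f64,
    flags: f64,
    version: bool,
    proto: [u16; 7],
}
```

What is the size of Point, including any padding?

0..1  length  (1B, 1-aligned)
1..4  -- padding (3B)
4..8  ack  (4B, 4-aligned)
8..9  magic  (1B, 1-aligned)
9..16  -- padding (7B)
16..24  dst  (8B, 8-aligned)
24..38  port  (14B, 2-aligned)
38..40  -- padding (2B)
40..48  src  (8B, 8-aligned)
48..56  flags  (8B, 8-aligned)
56..57  version  (1B, 1-aligned)
57..58  -- padding (1B)
58..72  proto  (14B, 2-aligned)
sizeof = 72, alignof = 8

72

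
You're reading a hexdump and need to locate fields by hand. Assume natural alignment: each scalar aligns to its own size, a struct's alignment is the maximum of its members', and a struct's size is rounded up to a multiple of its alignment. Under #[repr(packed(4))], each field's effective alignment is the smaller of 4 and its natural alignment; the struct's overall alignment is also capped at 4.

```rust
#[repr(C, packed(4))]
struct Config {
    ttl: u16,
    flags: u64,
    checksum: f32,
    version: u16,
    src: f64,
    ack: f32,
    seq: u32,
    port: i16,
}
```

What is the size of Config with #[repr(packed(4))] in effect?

0..2  ttl  (2B, 2-aligned)
2..4  -- padding (2B)
4..12  flags  (8B, 4-aligned)
12..16  checksum  (4B, 4-aligned)
16..18  version  (2B, 2-aligned)
18..20  -- padding (2B)
20..28  src  (8B, 4-aligned)
28..32  ack  (4B, 4-aligned)
32..36  seq  (4B, 4-aligned)
36..38  port  (2B, 2-aligned)
38..40  -- tail padding (2B)
sizeof = 40, alignof = 4

40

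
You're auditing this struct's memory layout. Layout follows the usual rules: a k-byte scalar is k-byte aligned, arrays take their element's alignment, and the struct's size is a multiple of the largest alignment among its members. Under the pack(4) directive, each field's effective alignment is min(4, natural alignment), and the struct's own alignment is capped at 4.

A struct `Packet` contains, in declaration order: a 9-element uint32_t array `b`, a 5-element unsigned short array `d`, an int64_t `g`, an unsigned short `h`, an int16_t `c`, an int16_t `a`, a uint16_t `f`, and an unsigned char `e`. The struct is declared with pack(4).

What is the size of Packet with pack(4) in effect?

68

b at 0 (size 36, align 4) → ends 36
d at 36 (size 10, align 2) → ends 46
pad 2 to align 4 for g
g at 48 (size 8, align 4) → ends 56
h at 56 (size 2, align 2) → ends 58
c at 58 (size 2, align 2) → ends 60
a at 60 (size 2, align 2) → ends 62
f at 62 (size 2, align 2) → ends 64
e at 64 (size 1, align 1) → ends 65
tail pad 3 to reach multiple of 4
total 68 bytes, alignment 4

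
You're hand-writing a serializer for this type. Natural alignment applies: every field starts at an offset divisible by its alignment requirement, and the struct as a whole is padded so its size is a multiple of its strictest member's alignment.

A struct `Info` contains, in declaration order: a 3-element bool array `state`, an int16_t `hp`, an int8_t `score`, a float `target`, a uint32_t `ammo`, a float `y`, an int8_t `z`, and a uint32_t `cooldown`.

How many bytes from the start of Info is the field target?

state at 0 (size 3, align 1) → ends 3
pad 1 to align 2 for hp
hp at 4 (size 2, align 2) → ends 6
score at 6 (size 1, align 1) → ends 7
pad 1 to align 4 for target
target at 8 (size 4, align 4) → ends 12

8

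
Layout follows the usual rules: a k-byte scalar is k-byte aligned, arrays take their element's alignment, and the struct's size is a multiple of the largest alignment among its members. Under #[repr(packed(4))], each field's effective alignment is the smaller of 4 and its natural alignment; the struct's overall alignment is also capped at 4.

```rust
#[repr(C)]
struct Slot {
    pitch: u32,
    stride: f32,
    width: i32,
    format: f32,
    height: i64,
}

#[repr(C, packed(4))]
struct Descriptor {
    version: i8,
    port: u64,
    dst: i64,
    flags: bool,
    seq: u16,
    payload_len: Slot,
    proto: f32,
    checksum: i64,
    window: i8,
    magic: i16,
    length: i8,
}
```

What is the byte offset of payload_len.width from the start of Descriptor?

32

Slot: @0: pitch [4B, align 4] → 4; @4: stride [4B, align 4] → 8; @8: width [4B, align 4] → 12; @12: format [4B, align 4] → 16; @16: height [8B, align 8] → 24; size 24, align 8
@0: version [1B, align 1] → 1
+3 pad (align 4)
@4: port [8B, align 4] → 12
@12: dst [8B, align 4] → 20
@20: flags [1B, align 1] → 21
+1 pad (align 2)
@22: seq [2B, align 2] → 24
@24: payload_len [24B, align 4] → 48
within Slot: width at 8
24 + 8 = 32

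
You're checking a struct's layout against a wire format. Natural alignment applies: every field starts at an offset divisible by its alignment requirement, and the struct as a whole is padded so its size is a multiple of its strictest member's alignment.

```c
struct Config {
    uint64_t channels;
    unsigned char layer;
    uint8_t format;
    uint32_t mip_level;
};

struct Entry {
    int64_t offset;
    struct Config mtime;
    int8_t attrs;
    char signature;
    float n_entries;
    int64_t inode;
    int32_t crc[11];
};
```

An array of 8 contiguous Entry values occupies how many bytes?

Config: 0..8  channels  (8B, 8-aligned); 8..9  layer  (1B, 1-aligned); 9..10  format  (1B, 1-aligned); 10..12  -- padding (2B); 12..16  mip_level  (4B, 4-aligned); sizeof = 16, alignof = 8
0..8  offset  (8B, 8-aligned)
8..24  mtime  (16B, 8-aligned)
24..25  attrs  (1B, 1-aligned)
25..26  signature  (1B, 1-aligned)
26..28  -- padding (2B)
28..32  n_entries  (4B, 4-aligned)
32..40  inode  (8B, 8-aligned)
40..84  crc  (44B, 4-aligned)
84..88  -- tail padding (4B)
sizeof = 88, alignof = 8
array of 8: 8 × 88 = 704

704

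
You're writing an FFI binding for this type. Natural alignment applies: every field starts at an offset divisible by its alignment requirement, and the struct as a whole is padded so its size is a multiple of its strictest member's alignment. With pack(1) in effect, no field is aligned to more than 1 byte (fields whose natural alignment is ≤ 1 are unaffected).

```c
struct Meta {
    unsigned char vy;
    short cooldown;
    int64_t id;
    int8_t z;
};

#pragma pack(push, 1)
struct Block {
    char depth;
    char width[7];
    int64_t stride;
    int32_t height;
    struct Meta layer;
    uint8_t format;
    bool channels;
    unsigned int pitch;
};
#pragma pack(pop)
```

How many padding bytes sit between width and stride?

Meta: @0: vy [1B, align 1] → 1; +1 pad (align 2); @2: cooldown [2B, align 2] → 4; +4 pad (align 8); @8: id [8B, align 8] → 16; @16: z [1B, align 1] → 17; +7 tail pad (align 8); size 24, align 8
@0: depth [1B, align 1] → 1
@1: width [7B, align 1] → 8
@8: stride [8B, align 1] → 16

0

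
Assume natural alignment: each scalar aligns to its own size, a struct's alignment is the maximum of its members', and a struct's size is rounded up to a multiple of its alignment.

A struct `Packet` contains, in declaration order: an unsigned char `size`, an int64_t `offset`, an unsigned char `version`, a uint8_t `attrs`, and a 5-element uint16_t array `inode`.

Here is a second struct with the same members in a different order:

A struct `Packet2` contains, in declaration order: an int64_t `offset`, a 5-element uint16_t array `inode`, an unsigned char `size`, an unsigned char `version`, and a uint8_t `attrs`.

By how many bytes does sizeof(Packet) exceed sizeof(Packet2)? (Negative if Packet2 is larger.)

0..1  size  (1B, 1-aligned)
1..8  -- padding (7B)
8..16  offset  (8B, 8-aligned)
16..17  version  (1B, 1-aligned)
17..18  attrs  (1B, 1-aligned)
18..28  inode  (10B, 2-aligned)
28..32  -- tail padding (4B)
sizeof = 32, alignof = 8
— Packet2 —
0..8  offset  (8B, 8-aligned)
8..18  inode  (10B, 2-aligned)
18..19  size  (1B, 1-aligned)
19..20  version  (1B, 1-aligned)
20..21  attrs  (1B, 1-aligned)
21..24  -- tail padding (3B)
sizeof = 24, alignof = 8
32 − 24 = 8

8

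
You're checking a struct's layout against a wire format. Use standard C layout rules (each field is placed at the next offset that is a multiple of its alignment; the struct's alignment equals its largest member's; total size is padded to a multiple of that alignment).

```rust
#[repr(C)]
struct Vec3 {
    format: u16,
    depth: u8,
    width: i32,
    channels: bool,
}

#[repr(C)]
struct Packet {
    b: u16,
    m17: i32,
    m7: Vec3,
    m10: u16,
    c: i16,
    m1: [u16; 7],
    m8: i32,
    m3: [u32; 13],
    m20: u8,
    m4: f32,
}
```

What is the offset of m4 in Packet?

Vec3: 0..2  format  (2B, 2-aligned); 2..3  depth  (1B, 1-aligned); 3..4  -- padding (1B); 4..8  width  (4B, 4-aligned); 8..9  channels  (1B, 1-aligned); 9..12  -- tail padding (3B); sizeof = 12, alignof = 4
0..2  b  (2B, 2-aligned)
2..4  -- padding (2B)
4..8  m17  (4B, 4-aligned)
8..20  m7  (12B, 4-aligned)
20..22  m10  (2B, 2-aligned)
22..24  c  (2B, 2-aligned)
24..38  m1  (14B, 2-aligned)
38..40  -- padding (2B)
40..44  m8  (4B, 4-aligned)
44..96  m3  (52B, 4-aligned)
96..97  m20  (1B, 1-aligned)
97..100  -- padding (3B)
100..104  m4  (4B, 4-aligned)

100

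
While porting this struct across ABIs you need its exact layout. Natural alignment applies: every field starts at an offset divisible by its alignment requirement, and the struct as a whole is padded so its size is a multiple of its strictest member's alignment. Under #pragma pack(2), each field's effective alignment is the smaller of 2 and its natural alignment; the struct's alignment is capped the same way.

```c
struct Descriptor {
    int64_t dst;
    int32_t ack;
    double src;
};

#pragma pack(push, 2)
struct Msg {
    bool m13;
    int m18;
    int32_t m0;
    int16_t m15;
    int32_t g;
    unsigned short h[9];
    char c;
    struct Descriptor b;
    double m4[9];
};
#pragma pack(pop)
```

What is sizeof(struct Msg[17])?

Descriptor: @0: dst [8B, align 8] → 8; @8: ack [4B, align 4] → 12; +4 pad (align 8); @16: src [8B, align 8] → 24; size 24, align 8
@0: m13 [1B, align 1] → 1
+1 pad (align 2)
@2: m18 [4B, align 2] → 6
@6: m0 [4B, align 2] → 10
@10: m15 [2B, align 2] → 12
@12: g [4B, align 2] → 16
@16: h [18B, align 2] → 34
@34: c [1B, align 1] → 35
+1 pad (align 2)
@36: b [24B, align 2] → 60
@60: m4 [72B, align 2] → 132
size 132, align 2
array of 17: 17 × 132 = 2244

2244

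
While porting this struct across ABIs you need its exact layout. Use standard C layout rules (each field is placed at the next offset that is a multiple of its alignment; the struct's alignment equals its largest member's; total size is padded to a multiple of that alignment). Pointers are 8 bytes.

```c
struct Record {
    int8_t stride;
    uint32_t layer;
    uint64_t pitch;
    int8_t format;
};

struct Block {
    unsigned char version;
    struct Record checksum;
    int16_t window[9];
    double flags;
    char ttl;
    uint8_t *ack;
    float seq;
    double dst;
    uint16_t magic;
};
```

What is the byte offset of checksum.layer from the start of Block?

Record: 0..1  stride  (1B, 1-aligned); 1..4  -- padding (3B); 4..8  layer  (4B, 4-aligned); 8..16  pitch  (8B, 8-aligned); 16..17  format  (1B, 1-aligned); 17..24  -- tail padding (7B); sizeof = 24, alignof = 8
0..1  version  (1B, 1-aligned)
1..8  -- padding (7B)
8..32  checksum  (24B, 8-aligned)
within Record: layer at 4
8 + 4 = 12

12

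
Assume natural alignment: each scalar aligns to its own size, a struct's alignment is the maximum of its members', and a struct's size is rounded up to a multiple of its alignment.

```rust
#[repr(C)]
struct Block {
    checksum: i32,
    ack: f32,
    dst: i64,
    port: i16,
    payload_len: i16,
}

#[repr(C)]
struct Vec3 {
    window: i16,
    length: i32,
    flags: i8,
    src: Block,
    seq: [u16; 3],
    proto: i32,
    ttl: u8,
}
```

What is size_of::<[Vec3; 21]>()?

1176

Block: 0..4  checksum  (4B, 4-aligned); 4..8  ack  (4B, 4-aligned); 8..16  dst  (8B, 8-aligned); 16..18  port  (2B, 2-aligned); 18..20  payload_len  (2B, 2-aligned); 20..24  -- tail padding (4B); sizeof = 24, alignof = 8
0..2  window  (2B, 2-aligned)
2..4  -- padding (2B)
4..8  length  (4B, 4-aligned)
8..9  flags  (1B, 1-aligned)
9..16  -- padding (7B)
16..40  src  (24B, 8-aligned)
40..46  seq  (6B, 2-aligned)
46..48  -- padding (2B)
48..52  proto  (4B, 4-aligned)
52..53  ttl  (1B, 1-aligned)
53..56  -- tail padding (3B)
sizeof = 56, alignof = 8
array of 21: 21 × 56 = 1176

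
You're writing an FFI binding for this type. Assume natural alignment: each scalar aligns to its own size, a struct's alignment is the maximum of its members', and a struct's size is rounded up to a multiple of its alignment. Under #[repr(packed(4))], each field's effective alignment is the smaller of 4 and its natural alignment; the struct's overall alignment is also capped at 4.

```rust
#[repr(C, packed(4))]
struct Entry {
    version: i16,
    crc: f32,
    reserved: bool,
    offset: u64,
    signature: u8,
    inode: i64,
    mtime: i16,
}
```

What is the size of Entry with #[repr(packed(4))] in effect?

36

0..2  version  (2B, 2-aligned)
2..4  -- padding (2B)
4..8  crc  (4B, 4-aligned)
8..9  reserved  (1B, 1-aligned)
9..12  -- padding (3B)
12..20  offset  (8B, 4-aligned)
20..21  signature  (1B, 1-aligned)
21..24  -- padding (3B)
24..32  inode  (8B, 4-aligned)
32..34  mtime  (2B, 2-aligned)
34..36  -- tail padding (2B)
sizeof = 36, alignof = 4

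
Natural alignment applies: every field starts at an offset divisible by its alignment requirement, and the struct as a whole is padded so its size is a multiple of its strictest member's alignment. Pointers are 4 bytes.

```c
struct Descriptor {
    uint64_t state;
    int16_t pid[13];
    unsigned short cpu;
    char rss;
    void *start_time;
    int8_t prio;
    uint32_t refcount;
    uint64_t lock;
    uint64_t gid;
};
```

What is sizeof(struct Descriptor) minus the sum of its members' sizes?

state at 0 (size 8, align 8) → ends 8
pid at 8 (size 26, align 2) → ends 34
cpu at 34 (size 2, align 2) → ends 36
rss at 36 (size 1, align 1) → ends 37
pad 3 to align 4 for start_time
start_time at 40 (size 4, align 4) → ends 44
prio at 44 (size 1, align 1) → ends 45
pad 3 to align 4 for refcount
refcount at 48 (size 4, align 4) → ends 52
pad 4 to align 8 for lock
lock at 56 (size 8, align 8) → ends 64
gid at 64 (size 8, align 8) → ends 72
total 72 bytes, alignment 8
data bytes 62, size 72 → padding 10

10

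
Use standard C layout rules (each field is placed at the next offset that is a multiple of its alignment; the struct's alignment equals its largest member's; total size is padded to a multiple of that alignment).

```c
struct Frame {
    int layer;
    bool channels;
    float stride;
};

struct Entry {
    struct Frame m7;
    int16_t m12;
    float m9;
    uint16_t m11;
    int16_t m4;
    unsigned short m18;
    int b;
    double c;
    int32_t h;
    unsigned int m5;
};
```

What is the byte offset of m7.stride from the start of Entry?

8

Frame: 0..4  layer  (4B, 4-aligned); 4..5  channels  (1B, 1-aligned); 5..8  -- padding (3B); 8..12  stride  (4B, 4-aligned); sizeof = 12, alignof = 4
0..12  m7  (12B, 4-aligned)
within Frame: stride at 8
0 + 8 = 8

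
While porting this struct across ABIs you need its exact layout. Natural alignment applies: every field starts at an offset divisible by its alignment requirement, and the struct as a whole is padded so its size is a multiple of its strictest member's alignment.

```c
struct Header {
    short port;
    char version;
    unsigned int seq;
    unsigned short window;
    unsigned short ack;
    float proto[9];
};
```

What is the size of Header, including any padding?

48

0..2  port  (2B, 2-aligned)
2..3  version  (1B, 1-aligned)
3..4  -- padding (1B)
4..8  seq  (4B, 4-aligned)
8..10  window  (2B, 2-aligned)
10..12  ack  (2B, 2-aligned)
12..48  proto  (36B, 4-aligned)
sizeof = 48, alignof = 4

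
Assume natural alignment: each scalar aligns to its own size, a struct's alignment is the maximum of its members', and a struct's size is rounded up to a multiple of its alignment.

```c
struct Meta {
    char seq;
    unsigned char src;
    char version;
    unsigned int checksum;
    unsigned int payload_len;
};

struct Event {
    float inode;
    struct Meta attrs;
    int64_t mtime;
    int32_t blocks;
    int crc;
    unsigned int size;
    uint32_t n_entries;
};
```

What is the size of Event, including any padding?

40 bytes

Meta: 0..1  seq  (1B, 1-aligned); 1..2  src  (1B, 1-aligned); 2..3  version  (1B, 1-aligned); 3..4  -- padding (1B); 4..8  checksum  (4B, 4-aligned); 8..12  payload_len  (4B, 4-aligned); sizeof = 12, alignof = 4
0..4  inode  (4B, 4-aligned)
4..16  attrs  (12B, 4-aligned)
16..24  mtime  (8B, 8-aligned)
24..28  blocks  (4B, 4-aligned)
28..32  crc  (4B, 4-aligned)
32..36  size  (4B, 4-aligned)
36..40  n_entries  (4B, 4-aligned)
sizeof = 40, alignof = 8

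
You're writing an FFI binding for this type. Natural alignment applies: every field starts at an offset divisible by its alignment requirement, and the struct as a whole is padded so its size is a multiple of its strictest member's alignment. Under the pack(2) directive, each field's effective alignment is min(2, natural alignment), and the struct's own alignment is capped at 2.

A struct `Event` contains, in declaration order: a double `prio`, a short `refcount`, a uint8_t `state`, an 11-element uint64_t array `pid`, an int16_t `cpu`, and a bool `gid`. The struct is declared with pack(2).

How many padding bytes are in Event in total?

prio at 0 (size 8, align 2) → ends 8
refcount at 8 (size 2, align 2) → ends 10
state at 10 (size 1, align 1) → ends 11
pad 1 to align 2 for pid
pid at 12 (size 88, align 2) → ends 100
cpu at 100 (size 2, align 2) → ends 102
gid at 102 (size 1, align 1) → ends 103
tail pad 1 to reach multiple of 2
total 104 bytes, alignment 2
data bytes 102, size 104 → padding 2

2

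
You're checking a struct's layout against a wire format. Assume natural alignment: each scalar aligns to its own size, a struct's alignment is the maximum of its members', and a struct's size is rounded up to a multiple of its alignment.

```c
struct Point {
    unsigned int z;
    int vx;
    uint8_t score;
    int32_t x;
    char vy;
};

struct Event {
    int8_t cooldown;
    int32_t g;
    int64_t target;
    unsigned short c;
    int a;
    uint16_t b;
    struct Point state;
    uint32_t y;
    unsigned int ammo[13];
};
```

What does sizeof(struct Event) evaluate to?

104 bytes

Point: @0: z [4B, align 4] → 4; @4: vx [4B, align 4] → 8; @8: score [1B, align 1] → 9; +3 pad (align 4); @12: x [4B, align 4] → 16; @16: vy [1B, align 1] → 17; +3 tail pad (align 4); size 20, align 4
@0: cooldown [1B, align 1] → 1
+3 pad (align 4)
@4: g [4B, align 4] → 8
@8: target [8B, align 8] → 16
@16: c [2B, align 2] → 18
+2 pad (align 4)
@20: a [4B, align 4] → 24
@24: b [2B, align 2] → 26
+2 pad (align 4)
@28: state [20B, align 4] → 48
@48: y [4B, align 4] → 52
@52: ammo [52B, align 4] → 104
size 104, align 8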